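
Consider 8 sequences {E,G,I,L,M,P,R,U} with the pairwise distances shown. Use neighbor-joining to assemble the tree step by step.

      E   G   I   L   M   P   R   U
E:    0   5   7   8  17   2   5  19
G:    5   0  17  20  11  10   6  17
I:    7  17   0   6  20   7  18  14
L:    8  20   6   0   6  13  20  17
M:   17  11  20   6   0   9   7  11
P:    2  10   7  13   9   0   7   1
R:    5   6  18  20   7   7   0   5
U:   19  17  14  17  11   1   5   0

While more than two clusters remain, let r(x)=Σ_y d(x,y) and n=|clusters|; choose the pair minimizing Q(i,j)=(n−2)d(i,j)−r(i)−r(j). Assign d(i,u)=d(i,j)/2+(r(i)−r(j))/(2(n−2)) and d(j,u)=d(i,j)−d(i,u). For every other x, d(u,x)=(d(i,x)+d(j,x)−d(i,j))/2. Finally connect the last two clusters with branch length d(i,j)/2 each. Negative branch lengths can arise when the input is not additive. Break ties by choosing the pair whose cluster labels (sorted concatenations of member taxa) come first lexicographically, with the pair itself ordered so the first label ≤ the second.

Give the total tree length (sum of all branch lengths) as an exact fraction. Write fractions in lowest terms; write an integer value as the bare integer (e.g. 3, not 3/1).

2065/64

1. join I+L (d=6, Q=-143) ⇒ IL; edges |I|=35/12, |L|=37/12
  updated: d(E,IL)=9/2, d(G,IL)=31/2, d(IL,M)=10, d(IL,P)=7, d(IL,R)=16, d(IL,U)=25/2
2. join P+U (d=1, Q=-193/2) ⇒ PU; edges |P|=-49/20, |U|=69/20
  updated: d(E,PU)=10, d(G,PU)=13, d(IL,PU)=37/4, d(M,PU)=19/2, d(PU,R)=11/2
3. join E+IL (d=9/2, Q=-315/4) ⇒ EIL; edges |E|=17/32, |IL|=127/32
  updated: d(EIL,G)=8, d(EIL,M)=45/4, d(EIL,PU)=59/8, d(EIL,R)=33/4
4. join EIL+G (d=8, Q=-391/8) ⇒ EGIL; edges |EIL|=167/48, |G|=217/48
  updated: d(EGIL,M)=57/8, d(EGIL,PU)=99/16, d(EGIL,R)=25/8
5. join EGIL+M (d=57/8, Q=-413/16) ⇒ EGILM; edges |EGIL|=113/64, |M|=343/64
  updated: d(EGILM,PU)=137/32, d(EGILM,R)=3/2
6. join EGILM+PU (d=137/32, Q=-361/32) ⇒ EGILMPU; edges |EGILM|=9/64, |PU|=265/64
  updated: d(EGILMPU,R)=87/64
7. join EGILMPU+R (d=87/64) ⇒ EGILMPRU; edges |EGILMPU|=87/128, |R|=87/128
final tree: (((((E:17/32,(I:35/12,L:37/12):127/32):167/48,G:217/48):113/64,M:343/64):9/64,(P:-49/20,U:69/20):265/64):87/128,R:87/128)
total length: 2065/64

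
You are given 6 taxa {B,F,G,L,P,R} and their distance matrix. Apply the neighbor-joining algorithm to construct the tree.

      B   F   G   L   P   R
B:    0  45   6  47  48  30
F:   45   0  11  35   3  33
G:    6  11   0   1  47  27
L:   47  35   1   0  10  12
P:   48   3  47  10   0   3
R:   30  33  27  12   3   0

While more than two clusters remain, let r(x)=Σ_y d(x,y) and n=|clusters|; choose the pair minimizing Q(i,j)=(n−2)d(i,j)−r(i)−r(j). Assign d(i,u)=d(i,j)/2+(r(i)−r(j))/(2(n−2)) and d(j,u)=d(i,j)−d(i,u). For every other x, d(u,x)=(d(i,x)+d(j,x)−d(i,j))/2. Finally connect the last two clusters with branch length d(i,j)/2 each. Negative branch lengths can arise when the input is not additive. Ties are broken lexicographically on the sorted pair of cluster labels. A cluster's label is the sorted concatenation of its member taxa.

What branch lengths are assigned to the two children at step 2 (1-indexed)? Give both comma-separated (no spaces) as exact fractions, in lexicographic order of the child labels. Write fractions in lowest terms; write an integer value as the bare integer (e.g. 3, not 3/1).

step 1: merge (B,G) at d=6, Q=-244; branch lengths B→27/2, G→-15/2; new cluster BG
  updated: d(BG,F)=25, d(BG,L)=21, d(BG,P)=89/2, d(BG,R)=51/2
step 2: merge (F,P) at d=3, Q=-295/2; branch lengths F→89/12, P→-53/12; new cluster FP
  updated: d(BG,FP)=133/4, d(FP,L)=21, d(FP,R)=33/2
step 3: merge (BG,L) at d=21, Q=-367/4; branch lengths BG→271/16, L→65/16; new cluster BGL
  updated: d(BGL,FP)=133/8, d(BGL,R)=33/4
step 4: merge (BGL,FP) at d=133/8, Q=-331/8; branch lengths BGL→67/16, FP→199/16; new cluster BFGLP
  updated: d(BFGLP,R)=65/16
step 5: merge (BFGLP,R) at d=65/16; branch lengths BFGLP→65/32, R→65/32; new cluster BFGLPR
final tree: ((((B:27/2,G:-15/2):271/16,L:65/16):67/16,(F:89/12,P:-53/12):199/16):65/32,R:65/32)
total length: 811/16

89/12,-53/12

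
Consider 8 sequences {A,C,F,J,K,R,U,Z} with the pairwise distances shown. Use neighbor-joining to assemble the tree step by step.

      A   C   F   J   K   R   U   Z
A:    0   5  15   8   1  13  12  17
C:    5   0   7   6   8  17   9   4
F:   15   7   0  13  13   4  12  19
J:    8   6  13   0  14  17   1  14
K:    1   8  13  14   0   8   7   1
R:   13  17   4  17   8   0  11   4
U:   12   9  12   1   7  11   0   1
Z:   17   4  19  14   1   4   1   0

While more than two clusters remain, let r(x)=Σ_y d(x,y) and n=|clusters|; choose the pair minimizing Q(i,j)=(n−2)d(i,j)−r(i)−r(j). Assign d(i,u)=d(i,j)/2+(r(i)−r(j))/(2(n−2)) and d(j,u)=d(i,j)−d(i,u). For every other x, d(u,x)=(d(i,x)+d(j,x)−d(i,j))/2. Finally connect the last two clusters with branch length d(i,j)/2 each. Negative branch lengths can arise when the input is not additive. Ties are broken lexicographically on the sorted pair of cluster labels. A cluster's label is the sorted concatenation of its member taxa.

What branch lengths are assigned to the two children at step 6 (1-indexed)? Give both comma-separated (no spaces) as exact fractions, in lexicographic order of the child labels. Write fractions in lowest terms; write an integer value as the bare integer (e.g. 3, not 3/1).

3/4,7/4

step 1: merge (F,R) at d=4, Q=-133; branch lengths F→11/4, R→5/4; new cluster FR
  updated: d(A,FR)=12, d(C,FR)=10, d(FR,J)=13, d(FR,K)=17/2, d(FR,U)=19/2, d(FR,Z)=19/2
step 2: merge (J,U) at d=1, Q=-181/2; branch lengths J→43/20, U→-23/20; new cluster JU
  updated: d(A,JU)=19/2, d(C,JU)=7, d(FR,JU)=43/4, d(JU,K)=10, d(JU,Z)=7
step 3: merge (A,K) at d=1, Q=-69; branch lengths A→5/2, K→-3/2; new cluster AK
  updated: d(AK,C)=6, d(AK,FR)=39/4, d(AK,JU)=37/4, d(AK,Z)=17/2
step 4: merge (AK,FR) at d=39/4, Q=-177/4; branch lengths AK→91/24, FR→143/24; new cluster AFKR
  updated: d(AFKR,C)=25/8, d(AFKR,JU)=41/8, d(AFKR,Z)=33/8
step 5: merge (AFKR,JU) at d=41/8, Q=-85/4; branch lengths AFKR→7/8, JU→17/4; new cluster AFJKRU
  updated: d(AFJKRU,C)=5/2, d(AFJKRU,Z)=3
step 6: merge (AFJKRU,C) at d=5/2, Q=-19/2; branch lengths AFJKRU→3/4, C→7/4; new cluster ACFJKRU
  updated: d(ACFJKRU,Z)=9/4
step 7: merge (ACFJKRU,Z) at d=9/4; branch lengths ACFJKRU→9/8, Z→9/8; new cluster ACFJKRUZ
final tree: (((((A:5/2,K:-3/2):91/24,(F:11/4,R:5/4):143/24):7/8,(J:43/20,U:-23/20):17/4):3/4,C:7/4):9/8,Z:9/8)
total length: 205/8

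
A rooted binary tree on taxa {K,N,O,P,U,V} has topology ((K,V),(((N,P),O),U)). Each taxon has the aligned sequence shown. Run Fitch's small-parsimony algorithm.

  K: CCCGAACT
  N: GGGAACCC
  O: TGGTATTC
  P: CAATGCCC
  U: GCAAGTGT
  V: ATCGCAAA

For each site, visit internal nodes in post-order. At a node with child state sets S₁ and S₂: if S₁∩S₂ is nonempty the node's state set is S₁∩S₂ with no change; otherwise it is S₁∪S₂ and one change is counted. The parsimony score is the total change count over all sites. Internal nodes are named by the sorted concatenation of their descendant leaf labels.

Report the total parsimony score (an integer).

23

[col 0] KV: children K:{C}, V:{A} ∪→ {A,C}; cost 1
[col 0] NP: children N:{G}, P:{C} ∪→ {C,G}; cost 1
[col 0] NOP: children NP:{C,G}, O:{T} ∪→ {C,G,T}; cost 1
[col 0] NOPU: children NOP:{C,G,T}, U:{G} ∩→ {G}; cost 0
[col 0] KNOPUV: children KV:{A,C}, NOPU:{G} ∪→ {A,C,G}; cost 1
[col 1] KV: children K:{C}, V:{T} ∪→ {C,T}; cost 1
[col 1] NP: children N:{G}, P:{A} ∪→ {A,G}; cost 1
[col 1] NOP: children NP:{A,G}, O:{G} ∩→ {G}; cost 0
[col 1] NOPU: children NOP:{G}, U:{C} ∪→ {C,G}; cost 1
[col 1] KNOPUV: children KV:{C,T}, NOPU:{C,G} ∩→ {C}; cost 0
[col 2] KV: children K:{C}, V:{C} ∩→ {C}; cost 0
[col 2] NP: children N:{G}, P:{A} ∪→ {A,G}; cost 1
[col 2] NOP: children NP:{A,G}, O:{G} ∩→ {G}; cost 0
[col 2] NOPU: children NOP:{G}, U:{A} ∪→ {A,G}; cost 1
[col 2] KNOPUV: children KV:{C}, NOPU:{A,G} ∪→ {A,C,G}; cost 1
[col 3] KV: children K:{G}, V:{G} ∩→ {G}; cost 0
[col 3] NP: children N:{A}, P:{T} ∪→ {A,T}; cost 1
[col 3] NOP: children NP:{A,T}, O:{T} ∩→ {T}; cost 0
[col 3] NOPU: children NOP:{T}, U:{A} ∪→ {A,T}; cost 1
[col 3] KNOPUV: children KV:{G}, NOPU:{A,T} ∪→ {A,G,T}; cost 1
[col 4] KV: children K:{A}, V:{C} ∪→ {A,C}; cost 1
[col 4] NP: children N:{A}, P:{G} ∪→ {A,G}; cost 1
[col 4] NOP: children NP:{A,G}, O:{A} ∩→ {A}; cost 0
[col 4] NOPU: children NOP:{A}, U:{G} ∪→ {A,G}; cost 1
[col 4] KNOPUV: children KV:{A,C}, NOPU:{A,G} ∩→ {A}; cost 0
[col 5] KV: children K:{A}, V:{A} ∩→ {A}; cost 0
[col 5] NP: children N:{C}, P:{C} ∩→ {C}; cost 0
[col 5] NOP: children NP:{C}, O:{T} ∪→ {C,T}; cost 1
[col 5] NOPU: children NOP:{C,T}, U:{T} ∩→ {T}; cost 0
[col 5] KNOPUV: children KV:{A}, NOPU:{T} ∪→ {A,T}; cost 1
[col 6] KV: children K:{C}, V:{A} ∪→ {A,C}; cost 1
[col 6] NP: children N:{C}, P:{C} ∩→ {C}; cost 0
[col 6] NOP: children NP:{C}, O:{T} ∪→ {C,T}; cost 1
[col 6] NOPU: children NOP:{C,T}, U:{G} ∪→ {C,G,T}; cost 1
[col 6] KNOPUV: children KV:{A,C}, NOPU:{C,G,T} ∩→ {C}; cost 0
[col 7] KV: children K:{T}, V:{A} ∪→ {A,T}; cost 1
[col 7] NP: children N:{C}, P:{C} ∩→ {C}; cost 0
[col 7] NOP: children NP:{C}, O:{C} ∩→ {C}; cost 0
[col 7] NOPU: children NOP:{C}, U:{T} ∪→ {C,T}; cost 1
[col 7] KNOPUV: children KV:{A,T}, NOPU:{C,T} ∩→ {T}; cost 0
per-site changes: [4, 3, 3, 3, 3, 2, 3, 2]; total = 23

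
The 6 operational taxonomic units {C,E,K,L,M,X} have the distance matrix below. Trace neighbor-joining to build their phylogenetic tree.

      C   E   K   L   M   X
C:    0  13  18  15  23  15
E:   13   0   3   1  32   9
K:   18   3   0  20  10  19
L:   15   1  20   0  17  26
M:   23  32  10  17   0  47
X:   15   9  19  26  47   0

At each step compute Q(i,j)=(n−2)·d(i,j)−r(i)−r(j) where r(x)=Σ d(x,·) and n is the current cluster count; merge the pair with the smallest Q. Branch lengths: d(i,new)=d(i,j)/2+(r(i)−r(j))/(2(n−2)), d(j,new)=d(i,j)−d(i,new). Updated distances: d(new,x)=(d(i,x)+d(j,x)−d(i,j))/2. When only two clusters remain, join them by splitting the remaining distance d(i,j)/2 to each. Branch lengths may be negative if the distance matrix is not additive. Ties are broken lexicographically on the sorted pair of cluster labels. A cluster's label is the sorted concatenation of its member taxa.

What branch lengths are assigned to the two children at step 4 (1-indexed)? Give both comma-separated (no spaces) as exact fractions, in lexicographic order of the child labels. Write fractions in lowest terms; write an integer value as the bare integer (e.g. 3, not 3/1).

3,-17/8

1. join K+M (d=10, Q=-159) ⇒ KM; edges |K|=-19/8, |M|=99/8
  updated: d(C,KM)=31/2, d(E,KM)=25/2, d(KM,L)=27/2, d(KM,X)=28
2. join C+X (d=15, Q=-183/2) ⇒ CX; edges |C|=17/4, |X|=43/4
  updated: d(CX,E)=7/2, d(CX,KM)=57/4, d(CX,L)=13
3. join CX+KM (d=57/4, Q=-85/2) ⇒ CKMX; edges |CX|=19/4, |KM|=19/2
  updated: d(CKMX,E)=7/8, d(CKMX,L)=49/8
4. join CKMX+E (d=7/8, Q=-8) ⇒ CEKMX; edges |CKMX|=3, |E|=-17/8
  updated: d(CEKMX,L)=25/8
5. join CEKMX+L (d=25/8) ⇒ CEKLMX; edges |CEKMX|=25/16, |L|=25/16
final tree: ((((C:17/4,X:43/4):19/4,(K:-19/8,M:99/8):19/2):3,E:-17/8):25/16,L:25/16)
total length: 173/4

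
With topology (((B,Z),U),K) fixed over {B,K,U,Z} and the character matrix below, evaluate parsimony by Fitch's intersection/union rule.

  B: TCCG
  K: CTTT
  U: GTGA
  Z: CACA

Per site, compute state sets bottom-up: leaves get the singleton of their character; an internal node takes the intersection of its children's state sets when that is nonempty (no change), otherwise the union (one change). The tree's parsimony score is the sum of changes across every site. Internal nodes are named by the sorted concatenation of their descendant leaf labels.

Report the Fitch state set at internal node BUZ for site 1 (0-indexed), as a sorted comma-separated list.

site 0, node BZ: B={T} ∪ Z={C} → {C,T} (+1)
site 0, node BUZ: BZ={C,T} ∪ U={G} → {C,G,T} (+1)
site 0, node BKUZ: BUZ={C,G,T} ∩ K={C} → {C} (+0)
site 1, node BZ: B={C} ∪ Z={A} → {A,C} (+1)
site 1, node BUZ: BZ={A,C} ∪ U={T} → {A,C,T} (+1)
site 1, node BKUZ: BUZ={A,C,T} ∩ K={T} → {T} (+0)
site 2, node BZ: B={C} ∩ Z={C} → {C} (+0)
site 2, node BUZ: BZ={C} ∪ U={G} → {C,G} (+1)
site 2, node BKUZ: BUZ={C,G} ∪ K={T} → {C,G,T} (+1)
site 3, node BZ: B={G} ∪ Z={A} → {A,G} (+1)
site 3, node BUZ: BZ={A,G} ∩ U={A} → {A} (+0)
site 3, node BKUZ: BUZ={A} ∪ K={T} → {A,T} (+1)
per-site changes: [2, 2, 2, 2]; total = 8

A,C,T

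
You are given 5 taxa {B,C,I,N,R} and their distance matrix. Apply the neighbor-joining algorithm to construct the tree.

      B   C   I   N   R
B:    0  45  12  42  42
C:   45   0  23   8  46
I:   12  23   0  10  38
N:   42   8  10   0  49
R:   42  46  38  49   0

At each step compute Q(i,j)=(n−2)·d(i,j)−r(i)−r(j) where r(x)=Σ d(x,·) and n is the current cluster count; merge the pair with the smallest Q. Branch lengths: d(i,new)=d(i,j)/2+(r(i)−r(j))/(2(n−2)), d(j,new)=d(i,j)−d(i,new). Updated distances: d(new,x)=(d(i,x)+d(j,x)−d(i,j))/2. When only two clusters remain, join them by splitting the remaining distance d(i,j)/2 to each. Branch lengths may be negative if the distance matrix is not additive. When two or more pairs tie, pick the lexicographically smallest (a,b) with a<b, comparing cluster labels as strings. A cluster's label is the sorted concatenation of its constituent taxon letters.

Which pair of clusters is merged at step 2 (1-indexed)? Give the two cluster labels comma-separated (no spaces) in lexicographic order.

1. join C+N (d=8, Q=-207) ⇒ CN; edges |C|=37/6, |N|=11/6
  updated: d(B,CN)=79/2, d(CN,I)=25/2, d(CN,R)=87/2
2. join B+R (d=42, Q=-133) ⇒ BR; edges |B|=27/2, |R|=57/2
  updated: d(BR,CN)=41/2, d(BR,I)=4
3. join BR+CN (d=41/2, Q=-37) ⇒ BCNR; edges |BR|=6, |CN|=29/2
  updated: d(BCNR,I)=-2
4. join BCNR+I (d=-2) ⇒ BCINR; edges |BCNR|=-1, |I|=-1
final tree: (((B:27/2,R:57/2):6,(C:37/6,N:11/6):29/2):-1,I:-1)
total length: 137/2

B,R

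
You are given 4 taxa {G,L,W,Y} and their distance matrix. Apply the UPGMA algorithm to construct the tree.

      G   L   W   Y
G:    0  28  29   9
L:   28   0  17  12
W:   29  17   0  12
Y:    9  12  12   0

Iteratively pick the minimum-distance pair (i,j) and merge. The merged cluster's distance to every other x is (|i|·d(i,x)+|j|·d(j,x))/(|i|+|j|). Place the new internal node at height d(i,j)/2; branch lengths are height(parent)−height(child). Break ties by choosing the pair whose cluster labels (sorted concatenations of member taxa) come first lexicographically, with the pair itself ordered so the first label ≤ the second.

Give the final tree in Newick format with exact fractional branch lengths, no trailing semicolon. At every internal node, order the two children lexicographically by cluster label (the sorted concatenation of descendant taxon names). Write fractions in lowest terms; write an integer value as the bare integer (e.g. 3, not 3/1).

step 1: merge (G,Y) at d=9; branch lengths G→9/2, Y→9/2; new cluster GY
  updated: d(GY,L)=20, d(GY,W)=41/2
step 2: merge (L,W) at d=17; branch lengths L→17/2, W→17/2; new cluster LW
  updated: d(GY,LW)=81/4
step 3: merge (GY,LW) at d=81/4; branch lengths GY→45/8, LW→13/8; new cluster GLWY
final tree: ((G:9/2,Y:9/2):45/8,(L:17/2,W:17/2):13/8)
total length: 133/4

((G:9/2,Y:9/2):45/8,(L:17/2,W:17/2):13/8)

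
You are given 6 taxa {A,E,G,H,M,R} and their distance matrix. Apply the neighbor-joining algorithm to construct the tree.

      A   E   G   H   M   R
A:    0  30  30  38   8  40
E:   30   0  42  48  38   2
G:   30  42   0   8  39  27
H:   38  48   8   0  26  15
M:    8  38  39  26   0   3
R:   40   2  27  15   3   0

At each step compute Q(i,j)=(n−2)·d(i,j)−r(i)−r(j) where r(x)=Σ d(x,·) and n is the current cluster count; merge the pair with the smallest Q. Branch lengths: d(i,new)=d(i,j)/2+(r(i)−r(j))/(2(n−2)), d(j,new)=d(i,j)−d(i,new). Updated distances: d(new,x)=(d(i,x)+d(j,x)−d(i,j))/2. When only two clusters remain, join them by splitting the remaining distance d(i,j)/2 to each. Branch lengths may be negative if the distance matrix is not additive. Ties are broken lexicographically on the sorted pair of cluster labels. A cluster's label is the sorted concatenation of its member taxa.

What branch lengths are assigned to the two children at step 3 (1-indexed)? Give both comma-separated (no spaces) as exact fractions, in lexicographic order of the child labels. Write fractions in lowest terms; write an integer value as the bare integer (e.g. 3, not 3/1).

iteration 1: select G,H (d=8, Q=-249); attach at lengths (43/8, 21/8); label the merged cluster GH
  updated: d(A,GH)=30, d(E,GH)=41, d(GH,M)=57/2, d(GH,R)=17
iteration 2: select E,R (d=2, Q=-167); attach at lengths (55/6, -43/6); label the merged cluster ER
  updated: d(A,ER)=34, d(ER,GH)=28, d(ER,M)=39/2
iteration 3: select A,M (d=8, Q=-112); attach at lengths (8, 0); label the merged cluster AM
  updated: d(AM,ER)=91/4, d(AM,GH)=101/4
iteration 4: select AM,ER (d=91/4, Q=-76); attach at lengths (10, 51/4); label the merged cluster AEMR
  updated: d(AEMR,GH)=61/4
iteration 5: select AEMR,GH (d=61/4); attach at lengths (61/8, 61/8); label the merged cluster AEGHMR
final tree: (((A:8,M:0):10,(E:55/6,R:-43/6):51/4):61/8,(G:43/8,H:21/8):61/8)
total length: 56

8,0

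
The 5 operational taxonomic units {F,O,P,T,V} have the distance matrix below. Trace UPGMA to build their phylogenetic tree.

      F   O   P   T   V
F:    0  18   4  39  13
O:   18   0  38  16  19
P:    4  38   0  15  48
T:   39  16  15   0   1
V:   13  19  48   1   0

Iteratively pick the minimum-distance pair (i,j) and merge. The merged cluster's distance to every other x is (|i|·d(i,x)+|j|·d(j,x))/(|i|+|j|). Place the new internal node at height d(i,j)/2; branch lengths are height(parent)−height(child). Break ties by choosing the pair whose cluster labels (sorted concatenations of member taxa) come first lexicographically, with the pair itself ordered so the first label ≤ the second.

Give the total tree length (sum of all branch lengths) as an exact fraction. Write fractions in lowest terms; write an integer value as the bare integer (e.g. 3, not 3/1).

159/4

iteration 1: select T,V (d=1); attach at lengths (1/2, 1/2); label the merged cluster TV
  updated: d(F,TV)=26, d(O,TV)=35/2, d(P,TV)=63/2
iteration 2: select F,P (d=4); attach at lengths (2, 2); label the merged cluster FP
  updated: d(FP,O)=28, d(FP,TV)=115/4
iteration 3: select O,TV (d=35/2); attach at lengths (35/4, 33/4); label the merged cluster OTV
  updated: d(FP,OTV)=57/2
iteration 4: select FP,OTV (d=57/2); attach at lengths (49/4, 11/2); label the merged cluster FOPTV
final tree: ((F:2,P:2):49/4,(O:35/4,(T:1/2,V:1/2):33/4):11/2)
total length: 159/4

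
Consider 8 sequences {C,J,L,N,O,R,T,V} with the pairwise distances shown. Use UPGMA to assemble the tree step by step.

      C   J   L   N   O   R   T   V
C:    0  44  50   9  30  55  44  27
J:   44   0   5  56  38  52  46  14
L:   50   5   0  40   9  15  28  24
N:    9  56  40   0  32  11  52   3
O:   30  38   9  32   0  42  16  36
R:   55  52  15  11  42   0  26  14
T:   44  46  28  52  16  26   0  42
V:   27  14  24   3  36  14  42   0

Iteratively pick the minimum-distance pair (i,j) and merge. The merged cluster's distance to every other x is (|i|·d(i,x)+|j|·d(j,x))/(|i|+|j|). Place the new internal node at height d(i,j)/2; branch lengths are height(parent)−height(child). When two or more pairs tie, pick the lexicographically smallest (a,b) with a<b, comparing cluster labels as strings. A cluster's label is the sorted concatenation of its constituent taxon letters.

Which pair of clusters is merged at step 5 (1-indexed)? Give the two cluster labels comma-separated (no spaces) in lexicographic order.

JL,OT

1. join N+V (d=3) ⇒ NV; edges |N|=3/2, |V|=3/2
  updated: d(C,NV)=18, d(J,NV)=35, d(L,NV)=32, d(NV,O)=34, d(NV,R)=25/2, d(NV,T)=47
2. join J+L (d=5) ⇒ JL; edges |J|=5/2, |L|=5/2
  updated: d(C,JL)=47, d(JL,NV)=67/2, d(JL,O)=47/2, d(JL,R)=67/2, d(JL,T)=37
3. join NV+R (d=25/2) ⇒ NRV; edges |NV|=19/4, |R|=25/4
  updated: d(C,NRV)=91/3, d(JL,NRV)=67/2, d(NRV,O)=110/3, d(NRV,T)=40
4. join O+T (d=16) ⇒ OT; edges |O|=8, |T|=8
  updated: d(C,OT)=37, d(JL,OT)=121/4, d(NRV,OT)=115/3
5. join JL+OT (d=121/4) ⇒ JLOT; edges |JL|=101/8, |OT|=57/8
  updated: d(C,JLOT)=42, d(JLOT,NRV)=431/12
6. join C+NRV (d=91/3) ⇒ CNRV; edges |C|=91/6, |NRV|=107/12
  updated: d(CNRV,JLOT)=599/16
7. join CNRV+JLOT (d=599/16) ⇒ CJLNORTV; edges |CNRV|=341/96, |JLOT|=115/32
final tree: ((C:91/6,((N:3/2,V:3/2):19/4,R:25/4):107/12):341/96,((J:5/2,L:5/2):101/8,(O:8,T:8):57/8):115/32)
total length: 4127/48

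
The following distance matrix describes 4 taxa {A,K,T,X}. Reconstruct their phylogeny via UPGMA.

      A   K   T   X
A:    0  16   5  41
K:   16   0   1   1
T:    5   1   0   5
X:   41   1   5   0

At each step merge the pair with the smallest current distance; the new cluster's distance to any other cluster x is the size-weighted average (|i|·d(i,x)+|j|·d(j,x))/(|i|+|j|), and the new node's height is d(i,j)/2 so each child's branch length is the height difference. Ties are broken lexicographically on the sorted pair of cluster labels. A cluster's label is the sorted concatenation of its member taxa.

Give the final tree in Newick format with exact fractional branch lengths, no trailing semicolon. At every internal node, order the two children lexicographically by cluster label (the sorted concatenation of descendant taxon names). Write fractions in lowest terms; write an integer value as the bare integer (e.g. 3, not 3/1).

iteration 1: select K,T (d=1); attach at lengths (1/2, 1/2); label the merged cluster KT
  updated: d(A,KT)=21/2, d(KT,X)=3
iteration 2: select KT,X (d=3); attach at lengths (1, 3/2); label the merged cluster KTX
  updated: d(A,KTX)=62/3
iteration 3: select A,KTX (d=62/3); attach at lengths (31/3, 53/6); label the merged cluster AKTX
final tree: (A:31/3,((K:1/2,T:1/2):1,X:3/2):53/6)
total length: 68/3

(A:31/3,((K:1/2,T:1/2):1,X:3/2):53/6)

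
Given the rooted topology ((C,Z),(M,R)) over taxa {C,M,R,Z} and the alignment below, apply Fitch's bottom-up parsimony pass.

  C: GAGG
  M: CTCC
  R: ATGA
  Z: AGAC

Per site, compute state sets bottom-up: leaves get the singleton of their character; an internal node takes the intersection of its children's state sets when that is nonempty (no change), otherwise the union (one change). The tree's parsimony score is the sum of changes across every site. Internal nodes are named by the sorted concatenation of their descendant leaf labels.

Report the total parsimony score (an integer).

8

[col 0] CZ: children C:{G}, Z:{A} ∪→ {A,G}; cost 1
[col 0] MR: children M:{C}, R:{A} ∪→ {A,C}; cost 1
[col 0] CMRZ: children CZ:{A,G}, MR:{A,C} ∩→ {A}; cost 0
[col 1] CZ: children C:{A}, Z:{G} ∪→ {A,G}; cost 1
[col 1] MR: children M:{T}, R:{T} ∩→ {T}; cost 0
[col 1] CMRZ: children CZ:{A,G}, MR:{T} ∪→ {A,G,T}; cost 1
[col 2] CZ: children C:{G}, Z:{A} ∪→ {A,G}; cost 1
[col 2] MR: children M:{C}, R:{G} ∪→ {C,G}; cost 1
[col 2] CMRZ: children CZ:{A,G}, MR:{C,G} ∩→ {G}; cost 0
[col 3] CZ: children C:{G}, Z:{C} ∪→ {C,G}; cost 1
[col 3] MR: children M:{C}, R:{A} ∪→ {A,C}; cost 1
[col 3] CMRZ: children CZ:{C,G}, MR:{A,C} ∩→ {C}; cost 0
per-site changes: [2, 2, 2, 2]; total = 8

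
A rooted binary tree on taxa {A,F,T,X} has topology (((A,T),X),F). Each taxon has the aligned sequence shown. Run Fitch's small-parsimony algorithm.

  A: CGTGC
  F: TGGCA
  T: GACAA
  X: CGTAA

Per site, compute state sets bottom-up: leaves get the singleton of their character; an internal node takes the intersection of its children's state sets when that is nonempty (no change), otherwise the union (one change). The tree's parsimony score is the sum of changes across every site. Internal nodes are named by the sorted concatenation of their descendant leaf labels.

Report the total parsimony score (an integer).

[col 0] AT: children A:{C}, T:{G} ∪→ {C,G}; cost 1
[col 0] ATX: children AT:{C,G}, X:{C} ∩→ {C}; cost 0
[col 0] AFTX: children ATX:{C}, F:{T} ∪→ {C,T}; cost 1
[col 1] AT: children A:{G}, T:{A} ∪→ {A,G}; cost 1
[col 1] ATX: children AT:{A,G}, X:{G} ∩→ {G}; cost 0
[col 1] AFTX: children ATX:{G}, F:{G} ∩→ {G}; cost 0
[col 2] AT: children A:{T}, T:{C} ∪→ {C,T}; cost 1
[col 2] ATX: children AT:{C,T}, X:{T} ∩→ {T}; cost 0
[col 2] AFTX: children ATX:{T}, F:{G} ∪→ {G,T}; cost 1
[col 3] AT: children A:{G}, T:{A} ∪→ {A,G}; cost 1
[col 3] ATX: children AT:{A,G}, X:{A} ∩→ {A}; cost 0
[col 3] AFTX: children ATX:{A}, F:{C} ∪→ {A,C}; cost 1
[col 4] AT: children A:{C}, T:{A} ∪→ {A,C}; cost 1
[col 4] ATX: children AT:{A,C}, X:{A} ∩→ {A}; cost 0
[col 4] AFTX: children ATX:{A}, F:{A} ∩→ {A}; cost 0
per-site changes: [2, 1, 2, 2, 1]; total = 8

8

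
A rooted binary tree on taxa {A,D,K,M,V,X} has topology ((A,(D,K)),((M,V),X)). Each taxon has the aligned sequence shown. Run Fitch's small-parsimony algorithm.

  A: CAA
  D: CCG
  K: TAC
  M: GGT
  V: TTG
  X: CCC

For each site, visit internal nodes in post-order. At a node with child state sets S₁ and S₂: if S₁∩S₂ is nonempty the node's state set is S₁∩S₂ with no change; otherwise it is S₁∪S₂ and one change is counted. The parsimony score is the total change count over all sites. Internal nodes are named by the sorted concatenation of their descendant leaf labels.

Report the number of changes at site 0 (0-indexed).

3

[col 0] DK: children D:{C}, K:{T} ∪→ {C,T}; cost 1
[col 0] ADK: children A:{C}, DK:{C,T} ∩→ {C}; cost 0
[col 0] MV: children M:{G}, V:{T} ∪→ {G,T}; cost 1
[col 0] MVX: children MV:{G,T}, X:{C} ∪→ {C,G,T}; cost 1
[col 0] ADKMVX: children ADK:{C}, MVX:{C,G,T} ∩→ {C}; cost 0
[col 1] DK: children D:{C}, K:{A} ∪→ {A,C}; cost 1
[col 1] ADK: children A:{A}, DK:{A,C} ∩→ {A}; cost 0
[col 1] MV: children M:{G}, V:{T} ∪→ {G,T}; cost 1
[col 1] MVX: children MV:{G,T}, X:{C} ∪→ {C,G,T}; cost 1
[col 1] ADKMVX: children ADK:{A}, MVX:{C,G,T} ∪→ {A,C,G,T}; cost 1
[col 2] DK: children D:{G}, K:{C} ∪→ {C,G}; cost 1
[col 2] ADK: children A:{A}, DK:{C,G} ∪→ {A,C,G}; cost 1
[col 2] MV: children M:{T}, V:{G} ∪→ {G,T}; cost 1
[col 2] MVX: children MV:{G,T}, X:{C} ∪→ {C,G,T}; cost 1
[col 2] ADKMVX: children ADK:{A,C,G}, MVX:{C,G,T} ∩→ {C,G}; cost 0
per-site changes: [3, 4, 4]; total = 11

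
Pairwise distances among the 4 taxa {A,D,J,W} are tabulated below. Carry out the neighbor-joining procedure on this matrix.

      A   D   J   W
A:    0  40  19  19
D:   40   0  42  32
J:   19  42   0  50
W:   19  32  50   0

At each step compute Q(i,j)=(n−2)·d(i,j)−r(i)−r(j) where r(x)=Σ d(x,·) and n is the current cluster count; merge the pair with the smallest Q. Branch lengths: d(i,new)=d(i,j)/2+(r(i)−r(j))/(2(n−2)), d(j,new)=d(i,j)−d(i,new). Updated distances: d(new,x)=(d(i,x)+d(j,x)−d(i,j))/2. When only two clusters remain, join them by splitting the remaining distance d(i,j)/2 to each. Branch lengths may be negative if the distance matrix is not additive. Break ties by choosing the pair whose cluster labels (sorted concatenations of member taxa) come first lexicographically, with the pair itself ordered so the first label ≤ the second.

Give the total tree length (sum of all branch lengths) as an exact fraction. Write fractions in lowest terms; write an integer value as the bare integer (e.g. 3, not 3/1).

253/4

iteration 1: select A,J (d=19, Q=-151); attach at lengths (5/4, 71/4); label the merged cluster AJ
  updated: d(AJ,D)=63/2, d(AJ,W)=25
iteration 2: select AJ,D (d=63/2, Q=-177/2); attach at lengths (49/4, 77/4); label the merged cluster ADJ
  updated: d(ADJ,W)=51/4
iteration 3: select ADJ,W (d=51/4); attach at lengths (51/8, 51/8); label the merged cluster ADJW
final tree: (((A:5/4,J:71/4):49/4,D:77/4):51/8,W:51/8)
total length: 253/4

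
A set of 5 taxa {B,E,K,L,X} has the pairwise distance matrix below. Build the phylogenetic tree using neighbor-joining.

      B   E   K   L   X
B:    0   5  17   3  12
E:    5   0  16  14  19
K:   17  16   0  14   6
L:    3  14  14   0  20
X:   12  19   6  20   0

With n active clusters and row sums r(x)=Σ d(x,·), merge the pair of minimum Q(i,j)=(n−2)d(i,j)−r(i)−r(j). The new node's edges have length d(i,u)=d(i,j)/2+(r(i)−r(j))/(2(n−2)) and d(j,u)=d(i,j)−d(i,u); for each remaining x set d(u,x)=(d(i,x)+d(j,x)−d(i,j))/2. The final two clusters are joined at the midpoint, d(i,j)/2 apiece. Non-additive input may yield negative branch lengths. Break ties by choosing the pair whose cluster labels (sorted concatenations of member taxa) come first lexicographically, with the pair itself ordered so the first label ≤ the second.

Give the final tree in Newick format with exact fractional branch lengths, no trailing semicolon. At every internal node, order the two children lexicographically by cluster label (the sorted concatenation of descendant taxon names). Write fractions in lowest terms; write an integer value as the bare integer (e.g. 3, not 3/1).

(((B:-11/8,L:35/8):19/8,E:45/8):71/16,(K:7/3,X:11/3):71/16)

1. join K+X (d=6, Q=-92) ⇒ KX; edges |K|=7/3, |X|=11/3
  updated: d(B,KX)=23/2, d(E,KX)=29/2, d(KX,L)=14
2. join B+L (d=3, Q=-89/2) ⇒ BL; edges |B|=-11/8, |L|=35/8
  updated: d(BL,E)=8, d(BL,KX)=45/4
3. join BL+E (d=8, Q=-135/4) ⇒ BEL; edges |BL|=19/8, |E|=45/8
  updated: d(BEL,KX)=71/8
4. join BEL+KX (d=71/8) ⇒ BEKLX; edges |BEL|=71/16, |KX|=71/16
final tree: (((B:-11/8,L:35/8):19/8,E:45/8):71/16,(K:7/3,X:11/3):71/16)
total length: 207/8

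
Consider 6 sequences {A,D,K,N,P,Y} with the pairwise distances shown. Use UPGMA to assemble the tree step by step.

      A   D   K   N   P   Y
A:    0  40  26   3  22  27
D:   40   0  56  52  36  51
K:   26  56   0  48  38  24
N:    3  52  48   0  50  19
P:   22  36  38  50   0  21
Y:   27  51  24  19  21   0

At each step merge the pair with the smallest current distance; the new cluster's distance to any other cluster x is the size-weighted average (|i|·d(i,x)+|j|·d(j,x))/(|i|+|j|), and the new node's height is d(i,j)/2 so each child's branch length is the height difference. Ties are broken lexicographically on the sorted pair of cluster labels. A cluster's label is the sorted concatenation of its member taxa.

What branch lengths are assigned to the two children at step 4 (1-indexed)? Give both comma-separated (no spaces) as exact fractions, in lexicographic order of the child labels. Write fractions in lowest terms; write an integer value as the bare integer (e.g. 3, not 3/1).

step 1: merge (A,N) at d=3; branch lengths A→3/2, N→3/2; new cluster AN
  updated: d(AN,D)=46, d(AN,K)=37, d(AN,P)=36, d(AN,Y)=23
step 2: merge (P,Y) at d=21; branch lengths P→21/2, Y→21/2; new cluster PY
  updated: d(AN,PY)=59/2, d(D,PY)=87/2, d(K,PY)=31
step 3: merge (AN,PY) at d=59/2; branch lengths AN→53/4, PY→17/4; new cluster ANPY
  updated: d(ANPY,D)=179/4, d(ANPY,K)=34
step 4: merge (ANPY,K) at d=34; branch lengths ANPY→9/4, K→17; new cluster AKNPY
  updated: d(AKNPY,D)=47
step 5: merge (AKNPY,D) at d=47; branch lengths AKNPY→13/2, D→47/2; new cluster ADKNPY
final tree: ((((A:3/2,N:3/2):53/4,(P:21/2,Y:21/2):17/4):9/4,K:17):13/2,D:47/2)
total length: 363/4

9/4,17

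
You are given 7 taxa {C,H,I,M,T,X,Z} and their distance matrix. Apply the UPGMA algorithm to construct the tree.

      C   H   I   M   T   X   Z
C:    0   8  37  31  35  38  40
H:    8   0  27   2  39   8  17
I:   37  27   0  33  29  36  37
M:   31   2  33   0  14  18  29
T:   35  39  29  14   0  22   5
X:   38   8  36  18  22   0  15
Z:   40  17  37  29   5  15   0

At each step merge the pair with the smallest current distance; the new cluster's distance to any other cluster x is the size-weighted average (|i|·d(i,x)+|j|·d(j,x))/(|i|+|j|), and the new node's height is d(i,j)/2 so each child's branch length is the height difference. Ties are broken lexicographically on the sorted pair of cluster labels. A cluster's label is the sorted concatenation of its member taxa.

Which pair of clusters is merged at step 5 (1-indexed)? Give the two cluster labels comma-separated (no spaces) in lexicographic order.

step 1: merge (H,M) at d=2; branch lengths H→1, M→1; new cluster HM
  updated: d(C,HM)=39/2, d(HM,I)=30, d(HM,T)=53/2, d(HM,X)=13, d(HM,Z)=23
step 2: merge (T,Z) at d=5; branch lengths T→5/2, Z→5/2; new cluster TZ
  updated: d(C,TZ)=75/2, d(HM,TZ)=99/4, d(I,TZ)=33, d(TZ,X)=37/2
step 3: merge (HM,X) at d=13; branch lengths HM→11/2, X→13/2; new cluster HMX
  updated: d(C,HMX)=77/3, d(HMX,I)=32, d(HMX,TZ)=68/3
step 4: merge (HMX,TZ) at d=68/3; branch lengths HMX→29/6, TZ→53/6; new cluster HMTXZ
  updated: d(C,HMTXZ)=152/5, d(HMTXZ,I)=162/5
step 5: merge (C,HMTXZ) at d=152/5; branch lengths C→76/5, HMTXZ→58/15; new cluster CHMTXZ
  updated: d(CHMTXZ,I)=199/6
step 6: merge (CHMTXZ,I) at d=199/6; branch lengths CHMTXZ→83/60, I→199/12; new cluster CHIMTXZ
final tree: ((C:76/5,(((H:1,M:1):11/2,X:13/2):29/6,(T:5/2,Z:5/2):53/6):58/15):83/60,I:199/12)
total length: 697/10

C,HMTXZ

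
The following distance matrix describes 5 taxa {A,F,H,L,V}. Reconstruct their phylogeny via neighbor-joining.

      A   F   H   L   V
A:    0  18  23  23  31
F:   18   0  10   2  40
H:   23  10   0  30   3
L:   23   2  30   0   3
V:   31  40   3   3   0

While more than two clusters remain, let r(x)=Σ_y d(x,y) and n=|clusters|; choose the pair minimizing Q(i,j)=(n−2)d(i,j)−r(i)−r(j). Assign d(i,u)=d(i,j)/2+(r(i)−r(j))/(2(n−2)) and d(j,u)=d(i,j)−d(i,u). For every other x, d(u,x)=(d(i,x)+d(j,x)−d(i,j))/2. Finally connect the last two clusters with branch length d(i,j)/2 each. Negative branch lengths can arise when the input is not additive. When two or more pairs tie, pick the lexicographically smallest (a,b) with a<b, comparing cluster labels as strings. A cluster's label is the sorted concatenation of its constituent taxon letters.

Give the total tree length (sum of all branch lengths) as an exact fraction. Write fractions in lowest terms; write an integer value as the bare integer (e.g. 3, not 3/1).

1. join H+V (d=3, Q=-134) ⇒ HV; edges |H|=-1/3, |V|=10/3
  updated: d(A,HV)=51/2, d(F,HV)=47/2, d(HV,L)=15
2. join A+HV (d=51/2, Q=-159/2) ⇒ AHV; edges |A|=107/8, |HV|=97/8
  updated: d(AHV,F)=8, d(AHV,L)=25/4
3. join AHV+F (d=8, Q=-65/4) ⇒ AFHV; edges |AHV|=49/8, |F|=15/8
  updated: d(AFHV,L)=1/8
4. join AFHV+L (d=1/8) ⇒ AFHLV; edges |AFHV|=1/16, |L|=1/16
final tree: (((A:107/8,(H:-1/3,V:10/3):97/8):49/8,F:15/8):1/16,L:1/16)
total length: 293/8

293/8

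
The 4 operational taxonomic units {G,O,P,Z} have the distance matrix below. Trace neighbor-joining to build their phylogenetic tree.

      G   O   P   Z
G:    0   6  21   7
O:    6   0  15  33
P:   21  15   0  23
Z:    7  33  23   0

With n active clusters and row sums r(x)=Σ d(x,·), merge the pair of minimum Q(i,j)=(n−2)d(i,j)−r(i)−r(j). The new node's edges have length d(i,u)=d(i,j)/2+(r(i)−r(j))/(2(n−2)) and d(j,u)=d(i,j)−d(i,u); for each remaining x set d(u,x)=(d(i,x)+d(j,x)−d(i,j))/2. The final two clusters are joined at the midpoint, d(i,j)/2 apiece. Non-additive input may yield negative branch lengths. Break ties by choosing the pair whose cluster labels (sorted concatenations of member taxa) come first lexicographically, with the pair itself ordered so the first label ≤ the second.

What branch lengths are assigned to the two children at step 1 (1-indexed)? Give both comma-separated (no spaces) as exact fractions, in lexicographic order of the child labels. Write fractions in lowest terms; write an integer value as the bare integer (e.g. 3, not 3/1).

-15/4,43/4

iteration 1: select G,Z (d=7, Q=-83); attach at lengths (-15/4, 43/4); label the merged cluster GZ
  updated: d(GZ,O)=16, d(GZ,P)=37/2
iteration 2: select GZ,O (d=16, Q=-99/2); attach at lengths (39/4, 25/4); label the merged cluster GOZ
  updated: d(GOZ,P)=35/4
iteration 3: select GOZ,P (d=35/4); attach at lengths (35/8, 35/8); label the merged cluster GOPZ
final tree: (((G:-15/4,Z:43/4):39/4,O:25/4):35/8,P:35/8)
total length: 127/4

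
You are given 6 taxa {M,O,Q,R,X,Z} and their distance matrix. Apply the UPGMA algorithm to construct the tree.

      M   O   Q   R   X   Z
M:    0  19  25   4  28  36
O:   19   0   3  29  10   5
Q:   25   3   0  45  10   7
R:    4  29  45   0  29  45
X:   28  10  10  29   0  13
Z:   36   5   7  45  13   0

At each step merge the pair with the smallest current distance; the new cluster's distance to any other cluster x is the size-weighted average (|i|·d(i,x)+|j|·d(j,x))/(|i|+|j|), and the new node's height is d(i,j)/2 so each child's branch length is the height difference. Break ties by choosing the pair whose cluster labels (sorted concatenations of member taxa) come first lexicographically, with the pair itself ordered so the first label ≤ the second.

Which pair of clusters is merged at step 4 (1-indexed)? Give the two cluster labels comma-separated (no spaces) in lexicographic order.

OQZ,X

1. join O+Q (d=3) ⇒ OQ; edges |O|=3/2, |Q|=3/2
  updated: d(M,OQ)=22, d(OQ,R)=37, d(OQ,X)=10, d(OQ,Z)=6
2. join M+R (d=4) ⇒ MR; edges |M|=2, |R|=2
  updated: d(MR,OQ)=59/2, d(MR,X)=57/2, d(MR,Z)=81/2
3. join OQ+Z (d=6) ⇒ OQZ; edges |OQ|=3/2, |Z|=3
  updated: d(MR,OQZ)=199/6, d(OQZ,X)=11
4. join OQZ+X (d=11) ⇒ OQXZ; edges |OQZ|=5/2, |X|=11/2
  updated: d(MR,OQXZ)=32
5. join MR+OQXZ (d=32) ⇒ MOQRXZ; edges |MR|=14, |OQXZ|=21/2
final tree: ((M:2,R:2):14,(((O:3/2,Q:3/2):3/2,Z:3):5/2,X:11/2):21/2)
total length: 44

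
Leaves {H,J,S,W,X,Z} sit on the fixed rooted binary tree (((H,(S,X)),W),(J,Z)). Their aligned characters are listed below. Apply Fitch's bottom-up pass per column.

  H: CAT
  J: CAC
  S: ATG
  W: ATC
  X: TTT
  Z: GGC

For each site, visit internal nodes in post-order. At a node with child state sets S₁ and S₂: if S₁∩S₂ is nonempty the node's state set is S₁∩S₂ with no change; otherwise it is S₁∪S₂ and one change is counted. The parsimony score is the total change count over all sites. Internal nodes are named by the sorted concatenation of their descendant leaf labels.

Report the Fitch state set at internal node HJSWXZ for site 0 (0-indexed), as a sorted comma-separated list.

A,C,G

[col 0] SX: children S:{A}, X:{T} ∪→ {A,T}; cost 1
[col 0] HSX: children H:{C}, SX:{A,T} ∪→ {A,C,T}; cost 1
[col 0] HSWX: children HSX:{A,C,T}, W:{A} ∩→ {A}; cost 0
[col 0] JZ: children J:{C}, Z:{G} ∪→ {C,G}; cost 1
[col 0] HJSWXZ: children HSWX:{A}, JZ:{C,G} ∪→ {A,C,G}; cost 1
[col 1] SX: children S:{T}, X:{T} ∩→ {T}; cost 0
[col 1] HSX: children H:{A}, SX:{T} ∪→ {A,T}; cost 1
[col 1] HSWX: children HSX:{A,T}, W:{T} ∩→ {T}; cost 0
[col 1] JZ: children J:{A}, Z:{G} ∪→ {A,G}; cost 1
[col 1] HJSWXZ: children HSWX:{T}, JZ:{A,G} ∪→ {A,G,T}; cost 1
[col 2] SX: children S:{G}, X:{T} ∪→ {G,T}; cost 1
[col 2] HSX: children H:{T}, SX:{G,T} ∩→ {T}; cost 0
[col 2] HSWX: children HSX:{T}, W:{C} ∪→ {C,T}; cost 1
[col 2] JZ: children J:{C}, Z:{C} ∩→ {C}; cost 0
[col 2] HJSWXZ: children HSWX:{C,T}, JZ:{C} ∩→ {C}; cost 0
per-site changes: [4, 3, 2]; total = 9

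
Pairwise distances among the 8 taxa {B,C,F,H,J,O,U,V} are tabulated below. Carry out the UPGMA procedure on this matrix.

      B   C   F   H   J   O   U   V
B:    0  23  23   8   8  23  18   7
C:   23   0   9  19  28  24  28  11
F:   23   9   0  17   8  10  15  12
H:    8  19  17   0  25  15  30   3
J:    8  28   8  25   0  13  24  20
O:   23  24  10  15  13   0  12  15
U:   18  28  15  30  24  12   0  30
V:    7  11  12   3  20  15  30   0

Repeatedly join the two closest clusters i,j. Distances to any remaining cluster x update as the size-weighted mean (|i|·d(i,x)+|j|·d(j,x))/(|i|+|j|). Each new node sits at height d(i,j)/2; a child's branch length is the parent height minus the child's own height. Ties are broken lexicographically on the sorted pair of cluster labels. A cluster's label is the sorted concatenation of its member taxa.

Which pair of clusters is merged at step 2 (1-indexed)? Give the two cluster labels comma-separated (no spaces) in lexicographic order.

B,HV

iteration 1: select H,V (d=3); attach at lengths (3/2, 3/2); label the merged cluster HV
  updated: d(B,HV)=15/2, d(C,HV)=15, d(F,HV)=29/2, d(HV,J)=45/2, d(HV,O)=15, d(HV,U)=30
iteration 2: select B,HV (d=15/2); attach at lengths (15/4, 9/4); label the merged cluster BHV
  updated: d(BHV,C)=53/3, d(BHV,F)=52/3, d(BHV,J)=53/3, d(BHV,O)=53/3, d(BHV,U)=26
iteration 3: select F,J (d=8); attach at lengths (4, 4); label the merged cluster FJ
  updated: d(BHV,FJ)=35/2, d(C,FJ)=37/2, d(FJ,O)=23/2, d(FJ,U)=39/2
iteration 4: select FJ,O (d=23/2); attach at lengths (7/4, 23/4); label the merged cluster FJO
  updated: d(BHV,FJO)=158/9, d(C,FJO)=61/3, d(FJO,U)=17
iteration 5: select FJO,U (d=17); attach at lengths (11/4, 17/2); label the merged cluster FJOU
  updated: d(BHV,FJOU)=59/3, d(C,FJOU)=89/4
iteration 6: select BHV,C (d=53/3); attach at lengths (61/12, 53/6); label the merged cluster BCHV
  updated: d(BCHV,FJOU)=325/16
iteration 7: select BCHV,FJOU (d=325/16); attach at lengths (127/96, 53/32); label the merged cluster BCFHJOUV
final tree: (((B:15/4,(H:3/2,V:3/2):9/4):61/12,C:53/6):127/96,(((F:4,J:4):7/4,O:23/4):11/4,U:17/2):53/32)
total length: 2527/48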